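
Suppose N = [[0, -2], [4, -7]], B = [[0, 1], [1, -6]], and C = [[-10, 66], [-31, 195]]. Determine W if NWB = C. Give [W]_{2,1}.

-3

Left-multiply by N⁻¹ and right-multiply by B⁻¹: W = N⁻¹CB⁻¹.
det N = 8, so N⁻¹ = [[-7/8, 1/4], [-1/2, 0]].
det B = -1; the adjugate gives B⁻¹ = [[6, 1], [1, 0]].
N⁻¹C = [[1, -9], [5, -33]].
W = (N⁻¹C)B⁻¹ = [[-3, 1], [-3, 5]].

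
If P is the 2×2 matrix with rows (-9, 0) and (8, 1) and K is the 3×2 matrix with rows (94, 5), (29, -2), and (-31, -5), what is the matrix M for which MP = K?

M = [[-6, 5], [-5, -2], [-1, -5]]

Since P sits to the right of M, M = KP⁻¹.
det P = -9; the adjugate gives P⁻¹ = [[-1/9, 0], [8/9, 1]].
M = KP⁻¹ = [[94, 5], [29, -2], [-31, -5]] · [[-1/9, 0], [8/9, 1]] = [[-6, 5], [-5, -2], [-1, -5]].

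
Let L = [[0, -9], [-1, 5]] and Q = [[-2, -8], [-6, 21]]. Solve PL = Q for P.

Right-multiplying both sides by L⁻¹ gives P = QL⁻¹.
L has determinant -9; L⁻¹ = [[-5/9, -1], [-1/9, 0]].
P = QL⁻¹ = [[-2, -8], [-6, 21]] · [[-5/9, -1], [-1/9, 0]] = [[2, 2], [1, 6]].

P = [[2, 2], [1, 6]]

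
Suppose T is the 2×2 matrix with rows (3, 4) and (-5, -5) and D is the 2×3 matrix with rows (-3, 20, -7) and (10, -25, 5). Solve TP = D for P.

P = [[-5, 0, 3], [3, 5, -4]]

T is on the left of P, so left-multiply by T⁻¹: P = T⁻¹D.
det T = 5, so T⁻¹ = [[-1, -4/5], [1, 3/5]].
P = T⁻¹D = [[-1, -4/5], [1, 3/5]] · [[-3, 20, -7], [10, -25, 5]] = [[-5, 0, 3], [3, 5, -4]].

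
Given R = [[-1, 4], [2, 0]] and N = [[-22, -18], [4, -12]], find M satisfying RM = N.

Since R multiplies M on the left, M = R⁻¹N.
det R = -8, so R⁻¹ = [[0, 1/2], [1/4, 1/8]].
M = R⁻¹N = [[0, 1/2], [1/4, 1/8]] · [[-22, -18], [4, -12]] = [[2, -6], [-5, -6]].

M = [[2, -6], [-5, -6]]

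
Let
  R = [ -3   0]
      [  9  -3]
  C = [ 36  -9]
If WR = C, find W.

Since R sits to the right of W, W = CR⁻¹.
det R = 9; the adjugate gives R⁻¹ = [[-1/3, 0], [-1, -1/3]].
W = CR⁻¹ = [[36, -9]] · [[-1/3, 0], [-1, -1/3]] = [[-3, 3]].

W = [[-3, 3]]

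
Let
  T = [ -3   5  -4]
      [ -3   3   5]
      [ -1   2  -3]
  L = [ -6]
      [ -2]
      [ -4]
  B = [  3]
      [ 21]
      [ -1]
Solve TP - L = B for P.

TP = B + L = [[-3], [19], [-5]].
Left-multiplying both sides by T⁻¹ gives P = T⁻¹(B + L).
det T = -1, so T⁻¹ = [[19, -7, -37], [14, -5, -27], [3, -1, -6]].
P = T⁻¹(B + L) = [[-5], [-2], [2]].

P = [[-5], [-2], [2]]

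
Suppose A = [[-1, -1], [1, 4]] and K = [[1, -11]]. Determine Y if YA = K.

Right-multiplying both sides by A⁻¹ gives Y = KA⁻¹.
det A = -3; the adjugate gives A⁻¹ = [[-4/3, -1/3], [1/3, 1/3]].
Y = KA⁻¹ = [[1, -11]] · [[-4/3, -1/3], [1/3, 1/3]] = [[-5, -4]].

Y = [[-5, -4]]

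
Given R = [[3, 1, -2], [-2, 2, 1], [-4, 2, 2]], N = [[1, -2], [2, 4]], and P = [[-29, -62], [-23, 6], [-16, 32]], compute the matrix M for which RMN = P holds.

M = [[0, 0], [-5, -5], [-3, 5]]

Left-multiply by R⁻¹ and right-multiply by N⁻¹: M = R⁻¹PN⁻¹.
R has determinant -2; R⁻¹ = [[-1, 3, -5/2], [0, 1, -1/2], [-2, 5, -4]].
det N = 8; the adjugate gives N⁻¹ = [[1/2, 1/4], [-1/4, 1/8]].
R⁻¹P = [[0, 0], [-15, -10], [7, 26]].
M = (R⁻¹P)N⁻¹ = [[0, 0], [-5, -5], [-3, 5]].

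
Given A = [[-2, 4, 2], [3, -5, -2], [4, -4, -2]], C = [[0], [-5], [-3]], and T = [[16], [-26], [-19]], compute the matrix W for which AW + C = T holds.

W = [[0], [5], [-2]]

AW = T − C = [[16], [-21], [-16]].
A is on the left of W, so left-multiply by A⁻¹: W = A⁻¹(T − C).
A has determinant 4; A⁻¹ = [[1/2, 0, 1/2], [-1/2, -1, 1/2], [2, 2, -1/2]].
W = A⁻¹(T − C) = [[0], [5], [-2]].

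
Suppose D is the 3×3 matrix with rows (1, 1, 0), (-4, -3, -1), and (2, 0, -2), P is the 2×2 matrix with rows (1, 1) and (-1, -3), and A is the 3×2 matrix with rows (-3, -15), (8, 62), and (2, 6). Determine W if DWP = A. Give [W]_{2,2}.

Left-multiply by D⁻¹ and right-multiply by P⁻¹: W = D⁻¹AP⁻¹.
det D = -4, so D⁻¹ = [[-3/2, -1/2, 1/4], [5/2, 1/2, -1/4], [-3/2, -1/2, -1/4]].
det P = -2, so P⁻¹ = [[3/2, 1/2], [-1/2, -1/2]].
D⁻¹A = [[1, -7], [-4, -8], [0, -10]].
W = (D⁻¹A)P⁻¹ = [[5, 4], [-2, 2], [5, 5]].

2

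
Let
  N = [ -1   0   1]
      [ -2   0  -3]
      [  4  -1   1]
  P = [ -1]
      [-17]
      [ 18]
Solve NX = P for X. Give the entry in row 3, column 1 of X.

3

N is on the left of X, so left-multiply by N⁻¹: X = N⁻¹P.
det N = 5, so N⁻¹ = [[-3/5, -1/5, 0], [-2, -1, -1], [2/5, -1/5, 0]].
X = N⁻¹P = [[-3/5, -1/5, 0], [-2, -1, -1], [2/5, -1/5, 0]] · [[-1], [-17], [18]] = [[4], [1], [3]].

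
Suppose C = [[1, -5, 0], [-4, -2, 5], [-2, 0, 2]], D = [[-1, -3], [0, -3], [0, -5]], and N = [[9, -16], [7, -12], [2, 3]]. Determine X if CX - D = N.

CX = N + D = [[8, -19], [7, -15], [2, -2]].
Left-multiplying both sides by C⁻¹ gives X = C⁻¹(N + D).
det C = 6, so C⁻¹ = [[-2/3, 5/3, -25/6], [-1/3, 1/3, -5/6], [-2/3, 5/3, -11/3]].
X = C⁻¹(N + D) = [[-2, -4], [-2, 3], [-1, -5]].

X = [[-2, -4], [-2, 3], [-1, -5]]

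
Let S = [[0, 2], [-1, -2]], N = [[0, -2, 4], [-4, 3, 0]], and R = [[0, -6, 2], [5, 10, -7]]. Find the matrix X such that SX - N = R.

X = [[-1, -5, 1], [0, -4, 3]]

SX = R + N = [[0, -8, 6], [1, 13, -7]].
Left-multiplying both sides by S⁻¹ gives X = S⁻¹(R + N).
det S = 2; the adjugate gives S⁻¹ = [[-1, -1], [1/2, 0]].
X = S⁻¹(R + N) = [[-1, -5, 1], [0, -4, 3]].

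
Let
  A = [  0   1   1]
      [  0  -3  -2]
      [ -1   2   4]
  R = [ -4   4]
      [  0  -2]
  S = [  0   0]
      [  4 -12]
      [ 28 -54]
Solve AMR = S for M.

M = A⁻¹SR⁻¹ (apply A⁻¹ on the left and R⁻¹ on the right).
det A = -1; the adjugate gives A⁻¹ = [[8, 2, -1], [-2, -1, 0], [3, 1, 0]].
det R = 8, so R⁻¹ = [[-1/4, -1/2], [0, -1/2]].
A⁻¹S = [[-20, 30], [-4, 12], [4, -12]].
M = (A⁻¹S)R⁻¹ = [[5, -5], [1, -4], [-1, 4]].

M = [[5, -5], [1, -4], [-1, 4]]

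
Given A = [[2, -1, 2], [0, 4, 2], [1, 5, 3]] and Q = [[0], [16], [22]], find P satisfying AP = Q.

P = [[2], [4], [0]]

Since A multiplies P on the left, P = A⁻¹Q.
A has determinant -6; A⁻¹ = [[-1/3, -13/6, 5/3], [-1/3, -2/3, 2/3], [2/3, 11/6, -4/3]].
P = A⁻¹Q = [[-1/3, -13/6, 5/3], [-1/3, -2/3, 2/3], [2/3, 11/6, -4/3]] · [[0], [16], [22]] = [[2], [4], [0]].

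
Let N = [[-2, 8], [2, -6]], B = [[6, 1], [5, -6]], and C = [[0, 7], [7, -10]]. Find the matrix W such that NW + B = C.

NW = C − B = [[-6, 6], [2, -4]].
N is on the left of W, so left-multiply by N⁻¹: W = N⁻¹(C − B).
det N = -4; the adjugate gives N⁻¹ = [[3/2, 2], [1/2, 1/2]].
W = N⁻¹(C − B) = [[-5, 1], [-2, 1]].

W = [[-5, 1], [-2, 1]]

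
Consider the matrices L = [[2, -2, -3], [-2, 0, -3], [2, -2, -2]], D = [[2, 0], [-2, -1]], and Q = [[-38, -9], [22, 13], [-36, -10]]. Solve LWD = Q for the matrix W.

W = [[-2, 5], [0, -1], [2, 1]]

Isolating W: multiply by L⁻¹ from the left and D⁻¹ from the right, so W = L⁻¹QD⁻¹.
det L = -4; the adjugate gives L⁻¹ = [[3/2, -1/2, -3/2], [5/2, -1/2, -3], [-1, 0, 1]].
D has determinant -2; D⁻¹ = [[1/2, 0], [-1, -1]].
L⁻¹Q = [[-14, -5], [2, 1], [2, -1]].
W = (L⁻¹Q)D⁻¹ = [[-2, 5], [0, -1], [2, 1]].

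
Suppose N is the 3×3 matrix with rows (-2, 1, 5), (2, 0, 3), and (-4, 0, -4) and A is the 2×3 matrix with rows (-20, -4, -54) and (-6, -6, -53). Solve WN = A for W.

Since N sits to the right of W, W = AN⁻¹.
det N = -4, so N⁻¹ = [[0, -1, -3/4], [1, -7, -4], [0, 1, 1/2]].
W = AN⁻¹ = [[-20, -4, -54], [-6, -6, -53]] · [[0, -1, -3/4], [1, -7, -4], [0, 1, 1/2]] = [[-4, -6, 4], [-6, -5, 2]].

W = [[-4, -6, 4], [-6, -5, 2]]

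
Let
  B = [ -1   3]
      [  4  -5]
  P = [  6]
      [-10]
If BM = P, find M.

B is on the left of M, so left-multiply by B⁻¹: M = B⁻¹P.
B has determinant -7; B⁻¹ = [[5/7, 3/7], [4/7, 1/7]].
M = B⁻¹P = [[5/7, 3/7], [4/7, 1/7]] · [[6], [-10]] = [[0], [2]].

M = [[0], [2]]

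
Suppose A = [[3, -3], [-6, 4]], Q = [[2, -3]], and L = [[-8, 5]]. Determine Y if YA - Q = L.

Y = [[2, 2]]

YA = L + Q = [[-6, 2]].
A is on the right of Y, so right-multiply by A⁻¹: Y = (L + Q)A⁻¹.
det A = -6, so A⁻¹ = [[-2/3, -1/2], [-1, -1/2]].
Y = (L + Q)A⁻¹ = [[2, 2]].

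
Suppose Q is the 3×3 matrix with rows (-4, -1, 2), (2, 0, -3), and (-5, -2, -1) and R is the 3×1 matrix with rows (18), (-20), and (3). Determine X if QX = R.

Q is on the left of X, so left-multiply by Q⁻¹: X = Q⁻¹R.
Q has determinant -1; Q⁻¹ = [[6, 5, -3], [-17, -14, 8], [4, 3, -2]].
X = Q⁻¹R = [[6, 5, -3], [-17, -14, 8], [4, 3, -2]] · [[18], [-20], [3]] = [[-1], [-2], [6]].

X = [[-1], [-2], [6]]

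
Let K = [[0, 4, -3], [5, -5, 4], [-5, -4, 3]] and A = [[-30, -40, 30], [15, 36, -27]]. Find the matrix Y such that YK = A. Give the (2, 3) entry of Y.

Right-multiplying both sides by K⁻¹ gives Y = AK⁻¹.
det K = -5; the adjugate gives K⁻¹ = [[-1/5, 0, -1/5], [7, 3, 3], [9, 4, 4]].
Y = AK⁻¹ = [[-30, -40, 30], [15, 36, -27]] · [[-1/5, 0, -1/5], [7, 3, 3], [9, 4, 4]] = [[-4, 0, 6], [6, 0, -3]].

-3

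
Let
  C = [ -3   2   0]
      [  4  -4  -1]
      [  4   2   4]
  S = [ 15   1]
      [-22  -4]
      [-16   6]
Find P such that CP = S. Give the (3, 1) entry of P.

Since C multiplies P on the left, P = C⁻¹S.
det C = 2; the adjugate gives C⁻¹ = [[-7, -4, -1], [-10, -6, -3/2], [12, 7, 2]].
P = C⁻¹S = [[-7, -4, -1], [-10, -6, -3/2], [12, 7, 2]] · [[15, 1], [-22, -4], [-16, 6]] = [[-1, 3], [6, 5], [-6, -4]].

-6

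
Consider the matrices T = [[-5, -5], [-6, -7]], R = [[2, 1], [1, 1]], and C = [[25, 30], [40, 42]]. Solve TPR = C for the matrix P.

P = [[5, -5], [-4, -2]]

Left-multiply by T⁻¹ and right-multiply by R⁻¹: P = T⁻¹CR⁻¹.
T has determinant 5; T⁻¹ = [[-7/5, 1], [6/5, -1]].
det R = 1; the adjugate gives R⁻¹ = [[1, -1], [-1, 2]].
T⁻¹C = [[5, 0], [-10, -6]].
P = (T⁻¹C)R⁻¹ = [[5, -5], [-4, -2]].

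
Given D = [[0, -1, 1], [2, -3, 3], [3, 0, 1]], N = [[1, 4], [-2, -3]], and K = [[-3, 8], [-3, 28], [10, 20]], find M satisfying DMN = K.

M = [[-1, -2], [0, -2], [5, 2]]

M = D⁻¹KN⁻¹ (apply D⁻¹ on the left and N⁻¹ on the right).
det D = 2, so D⁻¹ = [[-3/2, 1/2, 0], [7/2, -3/2, 1], [9/2, -3/2, 1]].
det N = 5, so N⁻¹ = [[-3/5, -4/5], [2/5, 1/5]].
D⁻¹K = [[3, 2], [4, 6], [1, 14]].
M = (D⁻¹K)N⁻¹ = [[-1, -2], [0, -2], [5, 2]].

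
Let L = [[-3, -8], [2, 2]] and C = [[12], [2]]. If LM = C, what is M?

L is on the left of M, so left-multiply by L⁻¹: M = L⁻¹C.
det L = 10; the adjugate gives L⁻¹ = [[1/5, 4/5], [-1/5, -3/10]].
M = L⁻¹C = [[1/5, 4/5], [-1/5, -3/10]] · [[12], [2]] = [[4], [-3]].

M = [[4], [-3]]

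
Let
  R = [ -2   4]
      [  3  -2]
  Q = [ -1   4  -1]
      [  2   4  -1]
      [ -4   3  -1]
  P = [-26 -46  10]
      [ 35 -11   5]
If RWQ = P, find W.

W = [[-1, -1, -3], [-3, -2, 0]]

W = R⁻¹PQ⁻¹ (apply R⁻¹ on the left and Q⁻¹ on the right).
det R = -8, so R⁻¹ = [[1/4, 1/2], [3/8, 1/4]].
det Q = 3, so Q⁻¹ = [[-1/3, 1/3, 0], [2, -1, -1], [22/3, -13/3, -4]].
R⁻¹P = [[11, -17, 5], [-1, -20, 5]].
W = (R⁻¹P)Q⁻¹ = [[-1, -1, -3], [-3, -2, 0]].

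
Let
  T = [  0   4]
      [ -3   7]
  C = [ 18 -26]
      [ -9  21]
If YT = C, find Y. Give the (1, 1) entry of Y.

4

Right-multiplying both sides by T⁻¹ gives Y = CT⁻¹.
det T = 12; the adjugate gives T⁻¹ = [[7/12, -1/3], [1/4, 0]].
Y = CT⁻¹ = [[18, -26], [-9, 21]] · [[7/12, -1/3], [1/4, 0]] = [[4, -6], [0, 3]].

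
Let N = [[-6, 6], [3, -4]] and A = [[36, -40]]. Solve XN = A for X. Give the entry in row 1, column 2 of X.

4

Since N sits to the right of X, X = AN⁻¹.
N has determinant 6; N⁻¹ = [[-2/3, -1], [-1/2, -1]].
X = AN⁻¹ = [[36, -40]] · [[-2/3, -1], [-1/2, -1]] = [[-4, 4]].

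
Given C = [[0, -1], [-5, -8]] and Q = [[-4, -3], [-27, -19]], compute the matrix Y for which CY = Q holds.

Y = [[-1, -1], [4, 3]]

Since C multiplies Y on the left, Y = C⁻¹Q.
det C = -5; the adjugate gives C⁻¹ = [[8/5, -1/5], [-1, 0]].
Y = C⁻¹Q = [[8/5, -1/5], [-1, 0]] · [[-4, -3], [-27, -19]] = [[-1, -1], [4, 3]].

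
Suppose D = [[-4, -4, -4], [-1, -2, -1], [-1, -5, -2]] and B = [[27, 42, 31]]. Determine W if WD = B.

W = [[-6, 1, -4]]

D is on the right of W, so right-multiply by D⁻¹: W = BD⁻¹.
det D = -4; the adjugate gives D⁻¹ = [[1/4, -3, 1], [1/4, -1, 0], [-3/4, 4, -1]].
W = BD⁻¹ = [[27, 42, 31]] · [[1/4, -3, 1], [1/4, -1, 0], [-3/4, 4, -1]] = [[-6, 1, -4]].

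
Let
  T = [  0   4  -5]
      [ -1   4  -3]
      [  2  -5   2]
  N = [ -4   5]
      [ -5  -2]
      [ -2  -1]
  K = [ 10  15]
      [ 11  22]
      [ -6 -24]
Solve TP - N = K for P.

TP = K + N = [[6, 20], [6, 20], [-8, -25]].
Left-multiplying both sides by T⁻¹ gives P = T⁻¹(K + N).
T has determinant -1; T⁻¹ = [[7, -17, -8], [4, -10, -5], [3, -8, -4]].
P = T⁻¹(K + N) = [[4, 0], [4, 5], [2, 0]].

P = [[4, 0], [4, 5], [2, 0]]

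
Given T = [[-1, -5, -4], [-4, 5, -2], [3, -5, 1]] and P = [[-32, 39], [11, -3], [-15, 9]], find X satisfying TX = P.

X = [[3, 0], [5, -3], [1, -6]]

Left-multiplying both sides by T⁻¹ gives X = T⁻¹P.
T has determinant -5; T⁻¹ = [[1, -5, -6], [2/5, -11/5, -14/5], [-1, 4, 5]].
X = T⁻¹P = [[1, -5, -6], [2/5, -11/5, -14/5], [-1, 4, 5]] · [[-32, 39], [11, -3], [-15, 9]] = [[3, 0], [5, -3], [1, -6]].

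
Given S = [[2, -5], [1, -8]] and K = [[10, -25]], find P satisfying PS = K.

P = [[5, 0]]

S is on the right of P, so right-multiply by S⁻¹: P = KS⁻¹.
S has determinant -11; S⁻¹ = [[8/11, -5/11], [1/11, -2/11]].
P = KS⁻¹ = [[10, -25]] · [[8/11, -5/11], [1/11, -2/11]] = [[5, 0]].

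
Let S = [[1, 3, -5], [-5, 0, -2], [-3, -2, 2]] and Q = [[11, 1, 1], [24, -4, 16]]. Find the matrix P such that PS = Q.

P = [[3, -4, 4], [0, -6, 2]]

Right-multiplying both sides by S⁻¹ gives P = QS⁻¹.
S has determinant -6; S⁻¹ = [[2/3, -2/3, 1], [-8/3, 13/6, -9/2], [-5/3, 7/6, -5/2]].
P = QS⁻¹ = [[11, 1, 1], [24, -4, 16]] · [[2/3, -2/3, 1], [-8/3, 13/6, -9/2], [-5/3, 7/6, -5/2]] = [[3, -4, 4], [0, -6, 2]].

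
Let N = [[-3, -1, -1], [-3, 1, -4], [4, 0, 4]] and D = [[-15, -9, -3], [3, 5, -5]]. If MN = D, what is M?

Since N sits to the right of M, M = DN⁻¹.
det N = -4, so N⁻¹ = [[-1, -1, -5/4], [1, 2, 9/4], [1, 1, 3/2]].
M = DN⁻¹ = [[-15, -9, -3], [3, 5, -5]] · [[-1, -1, -5/4], [1, 2, 9/4], [1, 1, 3/2]] = [[3, -6, -6], [-3, 2, 0]].

M = [[3, -6, -6], [-3, 2, 0]]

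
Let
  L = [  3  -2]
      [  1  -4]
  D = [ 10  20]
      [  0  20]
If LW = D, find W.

Left-multiplying both sides by L⁻¹ gives W = L⁻¹D.
L has determinant -10; L⁻¹ = [[2/5, -1/5], [1/10, -3/10]].
W = L⁻¹D = [[2/5, -1/5], [1/10, -3/10]] · [[10, 20], [0, 20]] = [[4, 4], [1, -4]].

W = [[4, 4], [1, -4]]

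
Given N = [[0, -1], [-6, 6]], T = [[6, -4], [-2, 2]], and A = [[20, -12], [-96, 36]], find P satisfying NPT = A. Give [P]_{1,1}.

Left-multiply by N⁻¹ and right-multiply by T⁻¹: P = N⁻¹AT⁻¹.
det N = -6, so N⁻¹ = [[-1, -1/6], [-1, 0]].
det T = 4, so T⁻¹ = [[1/2, 1], [1/2, 3/2]].
N⁻¹A = [[-4, 6], [-20, 12]].
P = (N⁻¹A)T⁻¹ = [[1, 5], [-4, -2]].

1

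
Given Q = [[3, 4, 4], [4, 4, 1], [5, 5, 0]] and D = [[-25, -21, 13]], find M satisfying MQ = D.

Since Q sits to the right of M, M = DQ⁻¹.
det Q = 5; the adjugate gives Q⁻¹ = [[-1, 4, -12/5], [1, -4, 13/5], [0, 1, -4/5]].
M = DQ⁻¹ = [[-25, -21, 13]] · [[-1, 4, -12/5], [1, -4, 13/5], [0, 1, -4/5]] = [[4, -3, -5]].

M = [[4, -3, -5]]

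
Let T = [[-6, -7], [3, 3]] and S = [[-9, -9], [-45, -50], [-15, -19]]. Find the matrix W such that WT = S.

T is on the right of W, so right-multiply by T⁻¹: W = ST⁻¹.
T has determinant 3; T⁻¹ = [[1, 7/3], [-1, -2]].
W = ST⁻¹ = [[-9, -9], [-45, -50], [-15, -19]] · [[1, 7/3], [-1, -2]] = [[0, -3], [5, -5], [4, 3]].

W = [[0, -3], [5, -5], [4, 3]]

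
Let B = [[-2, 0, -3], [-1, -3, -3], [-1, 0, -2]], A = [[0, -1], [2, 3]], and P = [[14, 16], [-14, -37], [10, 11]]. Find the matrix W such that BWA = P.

Isolating W: multiply by B⁻¹ from the left and A⁻¹ from the right, so W = B⁻¹PA⁻¹.
det B = -3; the adjugate gives B⁻¹ = [[-2, 0, 3], [-1/3, -1/3, 1], [1, 0, -2]].
A has determinant 2; A⁻¹ = [[3/2, 1/2], [-1, 0]].
B⁻¹P = [[2, 1], [10, 18], [-6, -6]].
W = (B⁻¹P)A⁻¹ = [[2, 1], [-3, 5], [-3, -3]].

W = [[2, 1], [-3, 5], [-3, -3]]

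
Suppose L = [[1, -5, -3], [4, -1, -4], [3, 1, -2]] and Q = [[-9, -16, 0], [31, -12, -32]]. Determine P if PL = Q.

Since L sits to the right of P, P = QL⁻¹.
det L = 5; the adjugate gives L⁻¹ = [[6/5, -13/5, 17/5], [-4/5, 7/5, -8/5], [7/5, -16/5, 19/5]].
P = QL⁻¹ = [[-9, -16, 0], [31, -12, -32]] · [[6/5, -13/5, 17/5], [-4/5, 7/5, -8/5], [7/5, -16/5, 19/5]] = [[2, 1, -5], [2, 5, 3]].

P = [[2, 1, -5], [2, 5, 3]]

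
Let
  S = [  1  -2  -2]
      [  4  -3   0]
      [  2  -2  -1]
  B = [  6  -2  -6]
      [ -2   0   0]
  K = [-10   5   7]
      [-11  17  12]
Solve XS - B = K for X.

X = [[2, 1, -5], [-5, -1, -2]]

XS = K + B = [[-4, 3, 1], [-13, 17, 12]].
S is on the right of X, so right-multiply by S⁻¹: X = (K + B)S⁻¹.
det S = -1, so S⁻¹ = [[-3, -2, 6], [-4, -3, 8], [2, 2, -5]].
X = (K + B)S⁻¹ = [[2, 1, -5], [-5, -1, -2]].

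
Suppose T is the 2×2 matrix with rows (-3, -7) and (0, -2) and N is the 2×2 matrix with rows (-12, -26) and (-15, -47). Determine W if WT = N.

W = [[4, -1], [5, 6]]

T is on the right of W, so right-multiply by T⁻¹: W = NT⁻¹.
det T = 6; the adjugate gives T⁻¹ = [[-1/3, 7/6], [0, -1/2]].
W = NT⁻¹ = [[-12, -26], [-15, -47]] · [[-1/3, 7/6], [0, -1/2]] = [[4, -1], [5, 6]].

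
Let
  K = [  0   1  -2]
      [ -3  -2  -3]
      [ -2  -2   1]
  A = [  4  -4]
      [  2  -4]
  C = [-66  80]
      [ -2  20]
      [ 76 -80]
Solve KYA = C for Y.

Y = [[-2, 3], [-5, -3], [4, 2]]

Left-multiply by K⁻¹ and right-multiply by A⁻¹: Y = K⁻¹CA⁻¹.
det K = 5; the adjugate gives K⁻¹ = [[-8/5, 3/5, -7/5], [9/5, -4/5, 6/5], [2/5, -2/5, 3/5]].
det A = -8, so A⁻¹ = [[1/2, -1/2], [1/4, -1/2]].
K⁻¹C = [[-2, -4], [-26, 32], [20, -24]].
Y = (K⁻¹C)A⁻¹ = [[-2, 3], [-5, -3], [4, 2]].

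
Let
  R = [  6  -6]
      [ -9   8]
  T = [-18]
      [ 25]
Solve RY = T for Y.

R is on the left of Y, so left-multiply by R⁻¹: Y = R⁻¹T.
det R = -6; the adjugate gives R⁻¹ = [[-4/3, -1], [-3/2, -1]].
Y = R⁻¹T = [[-4/3, -1], [-3/2, -1]] · [[-18], [25]] = [[-1], [2]].

Y = [[-1], [2]]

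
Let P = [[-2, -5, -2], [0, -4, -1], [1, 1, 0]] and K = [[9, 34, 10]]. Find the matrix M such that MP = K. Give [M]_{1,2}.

Since P sits to the right of M, M = KP⁻¹.
P has determinant -5; P⁻¹ = [[-1/5, 2/5, 3/5], [1/5, -2/5, 2/5], [-4/5, 3/5, -8/5]].
M = KP⁻¹ = [[9, 34, 10]] · [[-1/5, 2/5, 3/5], [1/5, -2/5, 2/5], [-4/5, 3/5, -8/5]] = [[-3, -4, 3]].

-4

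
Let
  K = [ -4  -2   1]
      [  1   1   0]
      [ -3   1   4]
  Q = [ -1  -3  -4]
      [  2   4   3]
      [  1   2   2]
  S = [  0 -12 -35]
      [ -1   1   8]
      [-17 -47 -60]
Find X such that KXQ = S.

X = [[-2, -2, 0], [-1, -2, 4], [2, -1, -2]]

X = K⁻¹SQ⁻¹ (apply K⁻¹ on the left and Q⁻¹ on the right).
K has determinant -4; K⁻¹ = [[-1, -9/4, 1/4], [1, 13/4, -1/4], [-1, -5/2, 1/2]].
Q has determinant 1; Q⁻¹ = [[2, -2, 7], [-1, 2, -5], [0, -1, 2]].
K⁻¹S = [[-2, -2, 2], [1, 3, 6], [-6, -14, -15]].
X = (K⁻¹S)Q⁻¹ = [[-2, -2, 0], [-1, -2, 4], [2, -1, -2]].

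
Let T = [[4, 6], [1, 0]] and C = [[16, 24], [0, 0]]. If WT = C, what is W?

W = [[4, 0], [0, 0]]

Since T sits to the right of W, W = CT⁻¹.
det T = -6; the adjugate gives T⁻¹ = [[0, 1], [1/6, -2/3]].
W = CT⁻¹ = [[16, 24], [0, 0]] · [[0, 1], [1/6, -2/3]] = [[4, 0], [0, 0]].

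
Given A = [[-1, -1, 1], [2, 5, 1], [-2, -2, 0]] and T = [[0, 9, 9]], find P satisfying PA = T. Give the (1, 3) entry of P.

Since A sits to the right of P, P = TA⁻¹.
A has determinant 6; A⁻¹ = [[1/3, -1/3, -1], [-1/3, 1/3, 1/2], [1, 0, -1/2]].
P = TA⁻¹ = [[0, 9, 9]] · [[1/3, -1/3, -1], [-1/3, 1/3, 1/2], [1, 0, -1/2]] = [[6, 3, 0]].

0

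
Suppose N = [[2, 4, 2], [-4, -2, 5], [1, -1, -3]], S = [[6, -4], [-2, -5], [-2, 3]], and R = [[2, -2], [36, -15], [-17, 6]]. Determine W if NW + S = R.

W = [[-4, -1], [-1, 2], [4, -2]]

NW = R − S = [[-4, 2], [38, -10], [-15, 3]].
N is on the left of W, so left-multiply by N⁻¹: W = N⁻¹(R − S).
det N = 6, so N⁻¹ = [[11/6, 5/3, 4], [-7/6, -4/3, -3], [1, 1, 2]].
W = N⁻¹(R − S) = [[-4, -1], [-1, 2], [4, -2]].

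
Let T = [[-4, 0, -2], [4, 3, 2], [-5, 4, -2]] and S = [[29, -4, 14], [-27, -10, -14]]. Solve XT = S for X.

Since T sits to the right of X, X = ST⁻¹.
det T = -6, so T⁻¹ = [[7/3, 4/3, -1], [1/3, 1/3, 0], [-31/6, -8/3, 2]].
X = ST⁻¹ = [[29, -4, 14], [-27, -10, -14]] · [[7/3, 4/3, -1], [1/3, 1/3, 0], [-31/6, -8/3, 2]] = [[-6, 0, -1], [6, -2, -1]].

X = [[-6, 0, -1], [6, -2, -1]]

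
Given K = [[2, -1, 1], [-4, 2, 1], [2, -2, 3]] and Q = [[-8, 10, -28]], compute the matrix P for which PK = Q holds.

P = [[-6, -4, -6]]

Since K sits to the right of P, P = QK⁻¹.
K has determinant 6; K⁻¹ = [[4/3, 1/6, -1/2], [7/3, 2/3, -1], [2/3, 1/3, 0]].
P = QK⁻¹ = [[-8, 10, -28]] · [[4/3, 1/6, -1/2], [7/3, 2/3, -1], [2/3, 1/3, 0]] = [[-6, -4, -6]].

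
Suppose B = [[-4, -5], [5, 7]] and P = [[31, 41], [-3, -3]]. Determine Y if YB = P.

Y = [[-4, 3], [2, 1]]

B is on the right of Y, so right-multiply by B⁻¹: Y = PB⁻¹.
B has determinant -3; B⁻¹ = [[-7/3, -5/3], [5/3, 4/3]].
Y = PB⁻¹ = [[31, 41], [-3, -3]] · [[-7/3, -5/3], [5/3, 4/3]] = [[-4, 3], [2, 1]].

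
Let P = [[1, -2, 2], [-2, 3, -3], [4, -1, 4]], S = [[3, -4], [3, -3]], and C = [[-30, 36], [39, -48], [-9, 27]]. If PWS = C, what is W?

W = P⁻¹CS⁻¹ (apply P⁻¹ on the left and S⁻¹ on the right).
det P = -3; the adjugate gives P⁻¹ = [[-3, -2, 0], [4/3, 4/3, 1/3], [10/3, 7/3, 1/3]].
det S = 3, so S⁻¹ = [[-1, 4/3], [-1, 1]].
P⁻¹C = [[12, -12], [9, -7], [-12, 17]].
W = (P⁻¹C)S⁻¹ = [[0, 4], [-2, 5], [-5, 1]].

W = [[0, 4], [-2, 5], [-5, 1]]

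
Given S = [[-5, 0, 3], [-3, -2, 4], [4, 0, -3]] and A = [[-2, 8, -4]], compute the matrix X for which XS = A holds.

S is on the right of X, so right-multiply by S⁻¹: X = AS⁻¹.
det S = -6, so S⁻¹ = [[-1, 0, -1], [-7/6, -1/2, -11/6], [-4/3, 0, -5/3]].
X = AS⁻¹ = [[-2, 8, -4]] · [[-1, 0, -1], [-7/6, -1/2, -11/6], [-4/3, 0, -5/3]] = [[-2, -4, -6]].

X = [[-2, -4, -6]]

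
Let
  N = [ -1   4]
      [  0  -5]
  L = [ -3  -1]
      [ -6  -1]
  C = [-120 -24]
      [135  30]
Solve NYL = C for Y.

Left-multiply by N⁻¹ and right-multiply by L⁻¹: Y = N⁻¹CL⁻¹.
det N = 5, so N⁻¹ = [[-1, -4/5], [0, -1/5]].
det L = -3, so L⁻¹ = [[1/3, -1/3], [-2, 1]].
N⁻¹C = [[12, 0], [-27, -6]].
Y = (N⁻¹C)L⁻¹ = [[4, -4], [3, 3]].

Y = [[4, -4], [3, 3]]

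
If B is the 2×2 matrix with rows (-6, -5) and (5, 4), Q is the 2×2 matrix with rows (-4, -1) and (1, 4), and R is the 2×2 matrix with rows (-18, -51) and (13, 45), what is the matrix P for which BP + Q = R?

P = [[4, 5], [-2, 4]]

BP = R − Q = [[-14, -50], [12, 41]].
Since B multiplies P on the left, P = B⁻¹(R − Q).
det B = 1, so B⁻¹ = [[4, 5], [-5, -6]].
P = B⁻¹(R − Q) = [[4, 5], [-2, 4]].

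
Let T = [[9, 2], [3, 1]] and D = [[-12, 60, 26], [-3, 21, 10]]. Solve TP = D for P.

P = [[-2, 6, 2], [3, 3, 4]]

T is on the left of P, so left-multiply by T⁻¹: P = T⁻¹D.
det T = 3, so T⁻¹ = [[1/3, -2/3], [-1, 3]].
P = T⁻¹D = [[1/3, -2/3], [-1, 3]] · [[-12, 60, 26], [-3, 21, 10]] = [[-2, 6, 2], [3, 3, 4]].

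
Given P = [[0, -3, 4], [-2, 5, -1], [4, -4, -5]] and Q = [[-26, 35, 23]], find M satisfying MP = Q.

Since P sits to the right of M, M = QP⁻¹.
P has determinant -6; P⁻¹ = [[29/6, 31/6, 17/6], [7/3, 8/3, 4/3], [2, 2, 1]].
M = QP⁻¹ = [[-26, 35, 23]] · [[29/6, 31/6, 17/6], [7/3, 8/3, 4/3], [2, 2, 1]] = [[2, 5, -4]].

M = [[2, 5, -4]]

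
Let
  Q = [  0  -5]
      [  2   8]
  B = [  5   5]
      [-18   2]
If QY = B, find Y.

Y = [[-5, 5], [-1, -1]]

Since Q multiplies Y on the left, Y = Q⁻¹B.
det Q = 10; the adjugate gives Q⁻¹ = [[4/5, 1/2], [-1/5, 0]].
Y = Q⁻¹B = [[4/5, 1/2], [-1/5, 0]] · [[5, 5], [-18, 2]] = [[-5, 5], [-1, -1]].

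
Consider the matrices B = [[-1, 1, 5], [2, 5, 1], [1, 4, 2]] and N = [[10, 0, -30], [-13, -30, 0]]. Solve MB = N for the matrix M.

M = [[-5, 5, -5], [2, -4, -3]]

B is on the right of M, so right-multiply by B⁻¹: M = NB⁻¹.
det B = 6, so B⁻¹ = [[1, 3, -4], [-1/2, -7/6, 11/6], [1/2, 5/6, -7/6]].
M = NB⁻¹ = [[10, 0, -30], [-13, -30, 0]] · [[1, 3, -4], [-1/2, -7/6, 11/6], [1/2, 5/6, -7/6]] = [[-5, 5, -5], [2, -4, -3]].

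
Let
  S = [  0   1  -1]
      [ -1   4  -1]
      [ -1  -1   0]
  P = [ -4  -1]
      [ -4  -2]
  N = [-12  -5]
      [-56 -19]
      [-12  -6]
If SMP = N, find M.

Left-multiply by S⁻¹ and right-multiply by P⁻¹: M = S⁻¹NP⁻¹.
det S = -4; the adjugate gives S⁻¹ = [[1/4, -1/4, -3/4], [-1/4, 1/4, -1/4], [-5/4, 1/4, -1/4]].
P has determinant 4; P⁻¹ = [[-1/2, 1/4], [1, -1]].
S⁻¹N = [[20, 8], [-8, -2], [4, 3]].
M = (S⁻¹N)P⁻¹ = [[-2, -3], [2, 0], [1, -2]].

M = [[-2, -3], [2, 0], [1, -2]]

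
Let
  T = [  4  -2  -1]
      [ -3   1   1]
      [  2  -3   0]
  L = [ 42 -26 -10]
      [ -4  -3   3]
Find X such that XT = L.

X = [[4, -6, 4], [3, 6, 1]]

Right-multiplying both sides by T⁻¹ gives X = LT⁻¹.
det T = 1, so T⁻¹ = [[3, 3, -1], [2, 2, -1], [7, 8, -2]].
X = LT⁻¹ = [[42, -26, -10], [-4, -3, 3]] · [[3, 3, -1], [2, 2, -1], [7, 8, -2]] = [[4, -6, 4], [3, 6, 1]].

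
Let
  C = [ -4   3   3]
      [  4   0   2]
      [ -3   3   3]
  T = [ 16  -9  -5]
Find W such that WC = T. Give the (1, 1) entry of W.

Since C sits to the right of W, W = TC⁻¹.
C has determinant 6; C⁻¹ = [[-1, 0, 1], [-3, -1/2, 10/3], [2, 1/2, -2]].
W = TC⁻¹ = [[16, -9, -5]] · [[-1, 0, 1], [-3, -1/2, 10/3], [2, 1/2, -2]] = [[1, 2, -4]].

1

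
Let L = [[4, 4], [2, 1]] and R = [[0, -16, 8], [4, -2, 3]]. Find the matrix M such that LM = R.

M = [[4, 2, 1], [-4, -6, 1]]

Left-multiplying both sides by L⁻¹ gives M = L⁻¹R.
L has determinant -4; L⁻¹ = [[-1/4, 1], [1/2, -1]].
M = L⁻¹R = [[-1/4, 1], [1/2, -1]] · [[0, -16, 8], [4, -2, 3]] = [[4, 2, 1], [-4, -6, 1]].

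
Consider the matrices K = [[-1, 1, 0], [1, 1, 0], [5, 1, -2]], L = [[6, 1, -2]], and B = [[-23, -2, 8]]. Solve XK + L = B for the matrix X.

X = [[3, -1, -5]]

XK = B − L = [[-29, -3, 10]].
Since K sits to the right of X, X = (B − L)K⁻¹.
det K = 4; the adjugate gives K⁻¹ = [[-1/2, 1/2, 0], [1/2, 1/2, 0], [-1, 3/2, -1/2]].
X = (B − L)K⁻¹ = [[3, -1, -5]].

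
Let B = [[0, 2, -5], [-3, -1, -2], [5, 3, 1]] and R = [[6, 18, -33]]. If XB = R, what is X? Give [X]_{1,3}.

Since B sits to the right of X, X = RB⁻¹.
det B = 6; the adjugate gives B⁻¹ = [[5/6, -17/6, -3/2], [-7/6, 25/6, 5/2], [-2/3, 5/3, 1]].
X = RB⁻¹ = [[6, 18, -33]] · [[5/6, -17/6, -3/2], [-7/6, 25/6, 5/2], [-2/3, 5/3, 1]] = [[6, 3, 3]].

3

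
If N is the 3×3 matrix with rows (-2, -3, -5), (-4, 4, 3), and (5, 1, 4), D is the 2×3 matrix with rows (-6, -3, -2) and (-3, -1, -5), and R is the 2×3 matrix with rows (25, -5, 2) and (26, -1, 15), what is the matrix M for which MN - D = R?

M = [[-1, -3, 1], [-3, -3, 1]]

MN = R + D = [[19, -8, 0], [23, -2, 10]].
Right-multiplying both sides by N⁻¹ gives M = (R + D)N⁻¹.
det N = 1; the adjugate gives N⁻¹ = [[13, 7, 11], [31, 17, 26], [-24, -13, -20]].
M = (R + D)N⁻¹ = [[-1, -3, 1], [-3, -3, 1]].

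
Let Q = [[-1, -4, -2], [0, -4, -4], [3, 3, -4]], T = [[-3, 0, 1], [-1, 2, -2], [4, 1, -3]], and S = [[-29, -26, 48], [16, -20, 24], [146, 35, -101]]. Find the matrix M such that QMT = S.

M = [[0, 1, 0], [0, 1, 5], [5, 0, -2]]

Isolating M: multiply by Q⁻¹ from the left and T⁻¹ from the right, so M = Q⁻¹ST⁻¹.
det Q = -4; the adjugate gives Q⁻¹ = [[-7, 11/2, -2], [3, -5/2, 1], [-3, 9/4, -1]].
T has determinant 3; T⁻¹ = [[-4/3, 1/3, -2/3], [-11/3, 5/3, -7/3], [-3, 1, -2]].
Q⁻¹S = [[-1, 2, -2], [19, 7, -17], [-23, -2, 11]].
M = (Q⁻¹S)T⁻¹ = [[0, 1, 0], [0, 1, 5], [5, 0, -2]].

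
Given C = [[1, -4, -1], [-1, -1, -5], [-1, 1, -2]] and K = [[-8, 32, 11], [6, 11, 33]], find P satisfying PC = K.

P = [[-6, -3, 5], [-3, -4, -5]]

C is on the right of P, so right-multiply by C⁻¹: P = KC⁻¹.
det C = -3; the adjugate gives C⁻¹ = [[-7/3, 3, -19/3], [-1, 1, -2], [2/3, -1, 5/3]].
P = KC⁻¹ = [[-8, 32, 11], [6, 11, 33]] · [[-7/3, 3, -19/3], [-1, 1, -2], [2/3, -1, 5/3]] = [[-6, -3, 5], [-3, -4, -5]].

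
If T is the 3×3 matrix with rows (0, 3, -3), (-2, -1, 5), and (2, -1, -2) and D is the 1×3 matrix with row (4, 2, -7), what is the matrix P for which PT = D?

T is on the right of P, so right-multiply by T⁻¹: P = DT⁻¹.
det T = 6, so T⁻¹ = [[7/6, 3/2, 2], [1, 1, 1], [2/3, 1, 1]].
P = DT⁻¹ = [[4, 2, -7]] · [[7/6, 3/2, 2], [1, 1, 1], [2/3, 1, 1]] = [[2, 1, 3]].

P = [[2, 1, 3]]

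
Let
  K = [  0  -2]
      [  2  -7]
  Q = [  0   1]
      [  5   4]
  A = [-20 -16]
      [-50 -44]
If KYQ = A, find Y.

Isolating Y: multiply by K⁻¹ from the left and Q⁻¹ from the right, so Y = K⁻¹AQ⁻¹.
det K = 4; the adjugate gives K⁻¹ = [[-7/4, 1/2], [-1/2, 0]].
det Q = -5, so Q⁻¹ = [[-4/5, 1/5], [1, 0]].
K⁻¹A = [[10, 6], [10, 8]].
Y = (K⁻¹A)Q⁻¹ = [[-2, 2], [0, 2]].

Y = [[-2, 2], [0, 2]]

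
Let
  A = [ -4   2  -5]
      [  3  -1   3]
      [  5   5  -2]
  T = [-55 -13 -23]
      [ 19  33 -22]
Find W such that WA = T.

W = [[3, -6, -5], [-1, -5, 6]]

Since A sits to the right of W, W = TA⁻¹.
det A = -6, so A⁻¹ = [[13/6, 7/2, -1/6], [-7/2, -11/2, 1/2], [-10/3, -5, 1/3]].
W = TA⁻¹ = [[-55, -13, -23], [19, 33, -22]] · [[13/6, 7/2, -1/6], [-7/2, -11/2, 1/2], [-10/3, -5, 1/3]] = [[3, -6, -5], [-1, -5, 6]].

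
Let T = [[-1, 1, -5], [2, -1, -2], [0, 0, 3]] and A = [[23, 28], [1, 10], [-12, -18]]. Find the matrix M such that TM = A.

M = [[-4, -4], [-1, -6], [-4, -6]]

Since T multiplies M on the left, M = T⁻¹A.
det T = -3, so T⁻¹ = [[1, 1, 7/3], [2, 1, 4], [0, 0, 1/3]].
M = T⁻¹A = [[1, 1, 7/3], [2, 1, 4], [0, 0, 1/3]] · [[23, 28], [1, 10], [-12, -18]] = [[-4, -4], [-1, -6], [-4, -6]].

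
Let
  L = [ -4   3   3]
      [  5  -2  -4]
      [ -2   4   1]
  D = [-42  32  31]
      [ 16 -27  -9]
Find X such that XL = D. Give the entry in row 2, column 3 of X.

Since L sits to the right of X, X = DL⁻¹.
L has determinant 1; L⁻¹ = [[14, 9, -6], [3, 2, -1], [16, 10, -7]].
X = DL⁻¹ = [[-42, 32, 31], [16, -27, -9]] · [[14, 9, -6], [3, 2, -1], [16, 10, -7]] = [[4, -4, 3], [-1, 0, -6]].

-6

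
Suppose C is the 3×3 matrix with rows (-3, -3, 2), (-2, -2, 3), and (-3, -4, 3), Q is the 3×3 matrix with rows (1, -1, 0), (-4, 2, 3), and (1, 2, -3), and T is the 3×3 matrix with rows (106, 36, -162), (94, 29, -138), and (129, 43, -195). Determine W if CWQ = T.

W = [[4, 4, -5], [2, 2, -3], [5, -1, 5]]

W = C⁻¹TQ⁻¹ (apply C⁻¹ on the left and Q⁻¹ on the right).
det C = -5; the adjugate gives C⁻¹ = [[-6/5, -1/5, 1], [3/5, 3/5, -1], [-2/5, 3/5, 0]].
det Q = -3; the adjugate gives Q⁻¹ = [[4, 1, 1], [3, 1, 1], [10/3, 1, 2/3]].
C⁻¹T = [[-17, -6, 27], [-9, -4, 15], [14, 3, -18]].
W = (C⁻¹T)Q⁻¹ = [[4, 4, -5], [2, 2, -3], [5, -1, 5]].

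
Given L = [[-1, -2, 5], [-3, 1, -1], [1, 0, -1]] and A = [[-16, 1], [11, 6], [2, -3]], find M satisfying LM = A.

M = [[-3, -1], [-3, 5], [-5, 2]]

Left-multiplying both sides by L⁻¹ gives M = L⁻¹A.
det L = 4; the adjugate gives L⁻¹ = [[-1/4, -1/2, -3/4], [-1, -1, -4], [-1/4, -1/2, -7/4]].
M = L⁻¹A = [[-1/4, -1/2, -3/4], [-1, -1, -4], [-1/4, -1/2, -7/4]] · [[-16, 1], [11, 6], [2, -3]] = [[-3, -1], [-3, 5], [-5, 2]].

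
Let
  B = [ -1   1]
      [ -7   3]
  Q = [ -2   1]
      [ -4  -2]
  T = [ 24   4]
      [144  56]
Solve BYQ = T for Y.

Left-multiply by B⁻¹ and right-multiply by Q⁻¹: Y = B⁻¹TQ⁻¹.
B has determinant 4; B⁻¹ = [[3/4, -1/4], [7/4, -1/4]].
det Q = 8; the adjugate gives Q⁻¹ = [[-1/4, -1/8], [1/2, -1/4]].
B⁻¹T = [[-18, -11], [6, -7]].
Y = (B⁻¹T)Q⁻¹ = [[-1, 5], [-5, 1]].

Y = [[-1, 5], [-5, 1]]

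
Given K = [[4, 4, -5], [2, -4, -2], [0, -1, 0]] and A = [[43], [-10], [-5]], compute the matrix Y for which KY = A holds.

Y = [[2], [5], [-3]]

Left-multiplying both sides by K⁻¹ gives Y = K⁻¹A.
det K = 2, so K⁻¹ = [[-1, 5/2, -14], [0, 0, -1], [-1, 2, -12]].
Y = K⁻¹A = [[-1, 5/2, -14], [0, 0, -1], [-1, 2, -12]] · [[43], [-10], [-5]] = [[2], [5], [-3]].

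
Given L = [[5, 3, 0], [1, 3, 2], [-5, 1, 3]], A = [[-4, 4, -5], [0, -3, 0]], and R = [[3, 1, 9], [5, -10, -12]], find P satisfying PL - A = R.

PL = R + A = [[-1, 5, 4], [5, -13, -12]].
Right-multiplying both sides by L⁻¹ gives P = (R + A)L⁻¹.
det L = -4; the adjugate gives L⁻¹ = [[-7/4, 9/4, -3/2], [13/4, -15/4, 5/2], [-4, 5, -3]].
P = (R + A)L⁻¹ = [[2, -1, 2], [-3, 0, -4]].

P = [[2, -1, 2], [-3, 0, -4]]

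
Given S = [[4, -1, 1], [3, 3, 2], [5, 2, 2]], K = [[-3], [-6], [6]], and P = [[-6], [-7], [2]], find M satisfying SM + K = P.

M = [[-2], [-1], [4]]

SM = P − K = [[-3], [-1], [-4]].
S is on the left of M, so left-multiply by S⁻¹: M = S⁻¹(P − K).
det S = -5; the adjugate gives S⁻¹ = [[-2/5, -4/5, 1], [-4/5, -3/5, 1], [9/5, 13/5, -3]].
M = S⁻¹(P − K) = [[-2], [-1], [4]].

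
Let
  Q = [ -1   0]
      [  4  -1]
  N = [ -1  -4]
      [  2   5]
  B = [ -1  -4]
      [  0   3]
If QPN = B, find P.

P = Q⁻¹BN⁻¹ (apply Q⁻¹ on the left and N⁻¹ on the right).
det Q = 1; the adjugate gives Q⁻¹ = [[-1, 0], [-4, -1]].
N has determinant 3; N⁻¹ = [[5/3, 4/3], [-2/3, -1/3]].
Q⁻¹B = [[1, 4], [4, 13]].
P = (Q⁻¹B)N⁻¹ = [[-1, 0], [-2, 1]].

P = [[-1, 0], [-2, 1]]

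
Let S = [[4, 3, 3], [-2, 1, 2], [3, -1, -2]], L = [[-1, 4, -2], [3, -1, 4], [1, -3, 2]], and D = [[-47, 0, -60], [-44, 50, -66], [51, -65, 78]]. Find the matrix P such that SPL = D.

P = [[-2, 1, 2], [0, -5, -5], [1, -2, 2]]

Left-multiply by S⁻¹ and right-multiply by L⁻¹: P = S⁻¹DL⁻¹.
det S = 3; the adjugate gives S⁻¹ = [[0, 1, 1], [2/3, -17/3, -14/3], [-1/3, 13/3, 10/3]].
det L = -2, so L⁻¹ = [[-5, 1, -7], [1, 0, 1], [4, -1/2, 11/2]].
S⁻¹D = [[7, -15, 12], [-20, 20, -30], [-5, 0, -6]].
P = (S⁻¹D)L⁻¹ = [[-2, 1, 2], [0, -5, -5], [1, -2, 2]].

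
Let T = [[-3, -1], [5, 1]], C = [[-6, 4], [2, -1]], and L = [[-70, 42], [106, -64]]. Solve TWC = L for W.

W = [[-2, 3], [-1, 5]]

Isolating W: multiply by T⁻¹ from the left and C⁻¹ from the right, so W = T⁻¹LC⁻¹.
det T = 2; the adjugate gives T⁻¹ = [[1/2, 1/2], [-5/2, -3/2]].
det C = -2; the adjugate gives C⁻¹ = [[1/2, 2], [1, 3]].
T⁻¹L = [[18, -11], [16, -9]].
W = (T⁻¹L)C⁻¹ = [[-2, 3], [-1, 5]].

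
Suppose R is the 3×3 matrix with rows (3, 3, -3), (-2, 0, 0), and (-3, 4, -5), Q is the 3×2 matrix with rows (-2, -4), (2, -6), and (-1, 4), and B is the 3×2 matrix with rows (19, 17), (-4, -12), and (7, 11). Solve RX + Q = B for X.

RX = B − Q = [[21, 21], [-6, -6], [8, 7]].
R is on the left of X, so left-multiply by R⁻¹: X = R⁻¹(B − Q).
R has determinant -6; R⁻¹ = [[0, -1/2, 0], [5/3, 4, -1], [4/3, 7/2, -1]].
X = R⁻¹(B − Q) = [[3, 3], [3, 4], [-1, 0]].

X = [[3, 3], [3, 4], [-1, 0]]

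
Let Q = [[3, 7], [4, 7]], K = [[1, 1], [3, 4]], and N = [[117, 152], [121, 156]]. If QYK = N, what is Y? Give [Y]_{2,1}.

0

Y = Q⁻¹NK⁻¹ (apply Q⁻¹ on the left and K⁻¹ on the right).
det Q = -7, so Q⁻¹ = [[-1, 1], [4/7, -3/7]].
K has determinant 1; K⁻¹ = [[4, -1], [-3, 1]].
Q⁻¹N = [[4, 4], [15, 20]].
Y = (Q⁻¹N)K⁻¹ = [[4, 0], [0, 5]].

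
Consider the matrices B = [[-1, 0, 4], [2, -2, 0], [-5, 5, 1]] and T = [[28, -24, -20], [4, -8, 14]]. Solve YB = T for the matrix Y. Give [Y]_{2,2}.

-1

Right-multiplying both sides by B⁻¹ gives Y = TB⁻¹.
det B = 2, so B⁻¹ = [[-1, 10, 4], [-1, 19/2, 4], [0, 5/2, 1]].
Y = TB⁻¹ = [[28, -24, -20], [4, -8, 14]] · [[-1, 10, 4], [-1, 19/2, 4], [0, 5/2, 1]] = [[-4, 2, -4], [4, -1, -2]].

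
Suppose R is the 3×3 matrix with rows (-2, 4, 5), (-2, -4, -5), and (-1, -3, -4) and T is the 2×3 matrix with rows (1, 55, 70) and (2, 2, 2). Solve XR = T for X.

X = [[6, -4, -5], [0, -2, 2]]

Since R sits to the right of X, X = TR⁻¹.
det R = -4; the adjugate gives R⁻¹ = [[-1/4, -1/4, 0], [3/4, -13/4, 5], [-1/2, 5/2, -4]].
X = TR⁻¹ = [[1, 55, 70], [2, 2, 2]] · [[-1/4, -1/4, 0], [3/4, -13/4, 5], [-1/2, 5/2, -4]] = [[6, -4, -5], [0, -2, 2]].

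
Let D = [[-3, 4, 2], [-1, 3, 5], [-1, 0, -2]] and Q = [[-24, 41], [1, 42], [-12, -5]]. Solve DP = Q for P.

P = [[4, -5], [-5, 4], [4, 5]]

Left-multiplying both sides by D⁻¹ gives P = D⁻¹Q.
det D = -4; the adjugate gives D⁻¹ = [[3/2, -2, -7/2], [7/4, -2, -13/4], [-3/4, 1, 5/4]].
P = D⁻¹Q = [[3/2, -2, -7/2], [7/4, -2, -13/4], [-3/4, 1, 5/4]] · [[-24, 41], [1, 42], [-12, -5]] = [[4, -5], [-5, 4], [4, 5]].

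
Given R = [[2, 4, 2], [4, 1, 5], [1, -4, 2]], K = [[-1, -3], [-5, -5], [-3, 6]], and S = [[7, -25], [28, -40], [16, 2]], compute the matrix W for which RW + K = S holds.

RW = S − K = [[8, -22], [33, -35], [19, -4]].
Since R multiplies W on the left, W = R⁻¹(S − K).
det R = -2, so R⁻¹ = [[-11, 8, -9], [3/2, -1, 1], [17/2, -6, 7]].
W = R⁻¹(S − K) = [[5, -2], [-2, -2], [3, -5]].

W = [[5, -2], [-2, -2], [3, -5]]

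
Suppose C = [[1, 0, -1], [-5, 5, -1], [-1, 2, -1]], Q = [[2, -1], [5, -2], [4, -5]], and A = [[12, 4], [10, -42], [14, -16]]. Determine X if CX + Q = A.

CX = A − Q = [[10, 5], [5, -40], [10, -11]].
Left-multiplying both sides by C⁻¹ gives X = C⁻¹(A − Q).
C has determinant 2; C⁻¹ = [[-3/2, -1, 5/2], [-2, -1, 3], [-5/2, -1, 5/2]].
X = C⁻¹(A − Q) = [[5, 5], [5, -3], [-5, 0]].

X = [[5, 5], [5, -3], [-5, 0]]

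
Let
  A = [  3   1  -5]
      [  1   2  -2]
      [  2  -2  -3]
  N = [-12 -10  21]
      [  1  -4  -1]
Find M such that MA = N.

Right-multiplying both sides by A⁻¹ gives M = NA⁻¹.
A has determinant -1; A⁻¹ = [[10, -13, -8], [1, -1, -1], [6, -8, -5]].
M = NA⁻¹ = [[-12, -10, 21], [1, -4, -1]] · [[10, -13, -8], [1, -1, -1], [6, -8, -5]] = [[-4, -2, 1], [0, -1, 1]].

M = [[-4, -2, 1], [0, -1, 1]]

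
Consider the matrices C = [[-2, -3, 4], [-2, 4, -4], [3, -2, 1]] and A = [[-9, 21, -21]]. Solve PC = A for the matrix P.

Since C sits to the right of P, P = AC⁻¹.
det C = 6; the adjugate gives C⁻¹ = [[-2/3, -5/6, -2/3], [-5/3, -7/3, -8/3], [-4/3, -13/6, -7/3]].
P = AC⁻¹ = [[-9, 21, -21]] · [[-2/3, -5/6, -2/3], [-5/3, -7/3, -8/3], [-4/3, -13/6, -7/3]] = [[-1, 4, -1]].

P = [[-1, 4, -1]]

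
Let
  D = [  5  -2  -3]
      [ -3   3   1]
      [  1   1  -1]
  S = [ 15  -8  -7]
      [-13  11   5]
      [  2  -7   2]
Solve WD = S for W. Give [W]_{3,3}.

2

D is on the right of W, so right-multiply by D⁻¹: W = SD⁻¹.
det D = 2, so D⁻¹ = [[-2, -5/2, 7/2], [-1, -1, 2], [-3, -7/2, 9/2]].
W = SD⁻¹ = [[15, -8, -7], [-13, 11, 5], [2, -7, 2]] · [[-2, -5/2, 7/2], [-1, -1, 2], [-3, -7/2, 9/2]] = [[-1, -5, 5], [0, 4, -1], [-3, -5, 2]].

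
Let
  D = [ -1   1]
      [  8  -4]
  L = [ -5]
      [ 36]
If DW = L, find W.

W = [[4], [-1]]

Since D multiplies W on the left, W = D⁻¹L.
det D = -4, so D⁻¹ = [[1, 1/4], [2, 1/4]].
W = D⁻¹L = [[1, 1/4], [2, 1/4]] · [[-5], [36]] = [[4], [-1]].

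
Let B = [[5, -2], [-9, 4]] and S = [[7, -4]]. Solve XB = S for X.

X = [[-4, -3]]

B is on the right of X, so right-multiply by B⁻¹: X = SB⁻¹.
det B = 2, so B⁻¹ = [[2, 1], [9/2, 5/2]].
X = SB⁻¹ = [[7, -4]] · [[2, 1], [9/2, 5/2]] = [[-4, -3]].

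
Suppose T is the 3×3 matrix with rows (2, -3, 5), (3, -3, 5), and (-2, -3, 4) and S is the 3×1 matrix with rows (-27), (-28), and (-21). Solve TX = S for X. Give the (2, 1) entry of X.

5

Since T multiplies X on the left, X = T⁻¹S.
det T = -3; the adjugate gives T⁻¹ = [[-1, 1, 0], [22/3, -6, -5/3], [5, -4, -1]].
X = T⁻¹S = [[-1, 1, 0], [22/3, -6, -5/3], [5, -4, -1]] · [[-27], [-28], [-21]] = [[-1], [5], [-2]].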